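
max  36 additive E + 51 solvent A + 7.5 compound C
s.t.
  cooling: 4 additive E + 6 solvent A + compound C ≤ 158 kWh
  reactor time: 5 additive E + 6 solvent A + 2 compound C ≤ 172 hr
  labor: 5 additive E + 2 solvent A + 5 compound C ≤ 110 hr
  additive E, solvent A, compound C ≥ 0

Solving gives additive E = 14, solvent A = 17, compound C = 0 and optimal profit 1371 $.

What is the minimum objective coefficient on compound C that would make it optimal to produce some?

10.5

At the optimum: cooling uses 158 of 158 (binding); reactor time uses 172 of 172 (binding); labor uses 104 of 110 (slack = 6).
Since labor is not tight, its dual is 0.
The binding rows give the dual system: 4·y_cooling + 5·y_reactor time = 36 and 6·y_cooling + 6·y_reactor time = 51.
This yields shadow prices y_cooling = 6.5, y_reactor time = 2.
compound C enters the basis when its profit ≥ yᵀa₃ = 6.5·1 + 2·2 = 10.5.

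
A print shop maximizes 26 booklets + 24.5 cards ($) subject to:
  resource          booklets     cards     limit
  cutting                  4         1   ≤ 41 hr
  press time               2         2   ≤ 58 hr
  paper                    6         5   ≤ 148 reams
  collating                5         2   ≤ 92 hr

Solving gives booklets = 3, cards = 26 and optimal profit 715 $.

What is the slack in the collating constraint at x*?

25

collating used = 5·3 + 2·26 = 67; slack = 92 − 67 = 25.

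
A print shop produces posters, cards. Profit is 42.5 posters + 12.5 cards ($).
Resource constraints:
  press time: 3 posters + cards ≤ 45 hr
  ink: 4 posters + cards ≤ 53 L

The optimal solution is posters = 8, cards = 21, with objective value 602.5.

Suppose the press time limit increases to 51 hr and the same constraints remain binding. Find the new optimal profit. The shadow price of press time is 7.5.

Δb = 6, so new z* = 602.5 + (7.5)·(6) = 602.5 + 45 = 647.5.

647.5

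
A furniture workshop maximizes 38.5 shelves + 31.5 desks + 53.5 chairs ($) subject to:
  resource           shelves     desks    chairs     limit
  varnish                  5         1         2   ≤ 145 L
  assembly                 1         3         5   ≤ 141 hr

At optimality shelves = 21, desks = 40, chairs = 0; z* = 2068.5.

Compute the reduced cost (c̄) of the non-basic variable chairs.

Check each constraint at x*: varnish 145/145 (tight); assembly 141/141 (tight).
Dual feasibility on the basic columns requires 5·y_varnish + 1·y_assembly = 38.5, 1·y_varnish + 3·y_assembly = 31.5.
→ y_varnish = 6 and y_assembly = 8.5.
Reduced cost of chairs: c₃ − yᵀa₃ = 53.5 − (6·2 + 8.5·5) = 53.5 − 54.5 = -1.

-1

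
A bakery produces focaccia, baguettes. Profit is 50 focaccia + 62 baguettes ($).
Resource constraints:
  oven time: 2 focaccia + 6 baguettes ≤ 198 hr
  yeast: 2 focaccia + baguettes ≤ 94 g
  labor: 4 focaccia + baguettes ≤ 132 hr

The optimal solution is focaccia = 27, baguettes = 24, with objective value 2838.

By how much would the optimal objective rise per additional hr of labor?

8

Binding: oven time and labor. Non-binding: yeast (16 unused).
Since yeast is not tight, its dual is 0.
From A_Bᵀ y = c: 2·y_oven time + 4·y_labor = 50; 6·y_oven time + 1·y_labor = 62.
Solving: y_oven time = 9, y_labor = 8.
Shadow price of labor = 8.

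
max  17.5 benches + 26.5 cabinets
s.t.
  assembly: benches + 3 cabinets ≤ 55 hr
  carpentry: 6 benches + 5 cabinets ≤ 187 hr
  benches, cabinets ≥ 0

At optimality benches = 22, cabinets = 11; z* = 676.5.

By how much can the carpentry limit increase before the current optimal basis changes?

Binding constraints: assembly, carpentry. The basis is B = [[1,3],[6,5]] with det -13.
Per unit increase in carpentry, x* moves by d = (0.2308, -0.0769).
The basis stays optimal until cabinets reaches 0; allowable increase = 143 hr.

143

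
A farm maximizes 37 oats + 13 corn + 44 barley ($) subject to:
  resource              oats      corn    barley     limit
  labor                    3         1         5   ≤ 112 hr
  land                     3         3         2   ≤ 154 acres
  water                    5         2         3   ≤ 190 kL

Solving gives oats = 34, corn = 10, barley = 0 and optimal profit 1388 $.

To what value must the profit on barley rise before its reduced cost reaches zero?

51

Binding: labor and water. Non-binding: land (22 unused).
Slack constraints have shadow price 0 (complementary slackness).
The binding rows give the dual system: 3·y_labor + 5·y_water = 37 and 1·y_labor + 2·y_water = 13.
Solving: y_labor = 9, y_water = 2.
barley enters the basis when its profit ≥ yᵀa₃ = 9·5 + 2·3 = 51.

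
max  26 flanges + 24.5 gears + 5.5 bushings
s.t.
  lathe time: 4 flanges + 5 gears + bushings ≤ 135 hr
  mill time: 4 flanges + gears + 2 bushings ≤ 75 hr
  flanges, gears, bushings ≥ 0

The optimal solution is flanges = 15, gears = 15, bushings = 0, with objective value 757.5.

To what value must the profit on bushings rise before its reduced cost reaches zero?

8.5

At the optimum: lathe time uses 135 of 135 (binding); mill time uses 75 of 75 (binding).
Dual feasibility on the basic columns requires 4·y_lathe time + 4·y_mill time = 26, 5·y_lathe time + 1·y_mill time = 24.5.
This yields shadow prices y_lathe time = 4.5, y_mill time = 2.
bushings enters the basis when its profit ≥ yᵀa₃ = 4.5·1 + 2·2 = 8.5.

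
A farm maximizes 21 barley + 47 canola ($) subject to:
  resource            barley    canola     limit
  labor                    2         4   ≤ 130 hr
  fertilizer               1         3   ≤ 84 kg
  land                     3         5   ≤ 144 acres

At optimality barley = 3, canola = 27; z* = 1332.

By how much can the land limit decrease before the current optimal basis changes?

Binding constraints: fertilizer, land. The basis is B = [[1,3],[3,5]] with det -4.
Per unit decrease in land, x* moves by d = (-0.75, 0.25).
The basis stays optimal until barley reaches 0; allowable decrease = 4 acres.

4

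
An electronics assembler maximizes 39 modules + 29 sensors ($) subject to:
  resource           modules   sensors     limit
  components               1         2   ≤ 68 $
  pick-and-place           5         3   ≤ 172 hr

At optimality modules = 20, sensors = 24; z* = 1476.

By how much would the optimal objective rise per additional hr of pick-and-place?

7

Both components and pick-and-place are binding at x*.
From A_Bᵀ y = c: 1·y_components + 5·y_pick-and-place = 39; 2·y_components + 3·y_pick-and-place = 29.
Solving: y_components = 4, y_pick-and-place = 7.
Shadow price of pick-and-place = 7.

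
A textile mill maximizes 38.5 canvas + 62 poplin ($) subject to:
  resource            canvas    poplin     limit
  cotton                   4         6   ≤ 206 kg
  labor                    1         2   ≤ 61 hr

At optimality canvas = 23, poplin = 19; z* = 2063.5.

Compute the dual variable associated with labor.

At the optimum: cotton uses 206 of 206 (binding); labor uses 61 of 61 (binding).
From A_Bᵀ y = c: 4·y_cotton + 1·y_labor = 38.5; 6·y_cotton + 2·y_labor = 62.
Solving: y_cotton = 7.5, y_labor = 8.5.
Shadow price of labor = 8.5.

8.5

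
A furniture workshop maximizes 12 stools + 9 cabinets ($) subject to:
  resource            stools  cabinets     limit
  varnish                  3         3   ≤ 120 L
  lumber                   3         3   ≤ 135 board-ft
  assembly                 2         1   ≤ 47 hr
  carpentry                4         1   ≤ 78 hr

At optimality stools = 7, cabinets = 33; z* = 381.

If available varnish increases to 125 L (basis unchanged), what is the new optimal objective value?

Check each constraint at x*: varnish 120/120 (tight); lumber 120/135 (slack 15); assembly 47/47 (tight); carpentry 61/78 (slack 17).
By complementary slackness, y = 0 for the non-binding constraints.
From A_Bᵀ y = c: 3·y_varnish + 2·y_assembly = 12; 3·y_varnish + 1·y_assembly = 9.
→ y_varnish = 2 and y_assembly = 3.
Δz = y_varnish·Δb = 2 × (5) = 10, so new z* = 381 + 10 = 391.

391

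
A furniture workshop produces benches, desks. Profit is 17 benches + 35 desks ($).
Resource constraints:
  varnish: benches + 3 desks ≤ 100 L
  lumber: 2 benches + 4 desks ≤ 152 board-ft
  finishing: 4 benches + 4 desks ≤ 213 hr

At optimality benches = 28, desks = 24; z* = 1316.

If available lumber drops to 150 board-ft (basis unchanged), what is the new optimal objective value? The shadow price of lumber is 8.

Δb = -2, so new z* = 1316 + (8)·(-2) = 1316 − 16 = 1300.

1300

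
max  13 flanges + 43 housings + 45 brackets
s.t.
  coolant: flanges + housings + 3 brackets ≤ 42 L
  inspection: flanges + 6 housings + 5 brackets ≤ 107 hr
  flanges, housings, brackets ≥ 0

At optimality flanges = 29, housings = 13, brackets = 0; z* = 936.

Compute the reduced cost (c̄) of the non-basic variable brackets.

-6

At the optimum: coolant uses 42 of 42 (binding); inspection uses 107 of 107 (binding).
Dual feasibility on the basic columns requires 1·y_coolant + 1·y_inspection = 13, 1·y_coolant + 6·y_inspection = 43.
Solving: y_coolant = 7, y_inspection = 6.
Reduced cost of brackets: c₃ − yᵀa₃ = 45 − (7·3 + 6·5) = 45 − 51 = -6.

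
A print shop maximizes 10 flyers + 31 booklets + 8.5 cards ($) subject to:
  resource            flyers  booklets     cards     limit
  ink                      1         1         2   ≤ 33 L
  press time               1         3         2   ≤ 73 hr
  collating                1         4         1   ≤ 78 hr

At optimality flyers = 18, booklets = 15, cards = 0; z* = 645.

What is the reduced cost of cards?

-4.5

At the optimum: ink uses 33 of 33 (binding); press time uses 63 of 73 (slack = 10); collating uses 78 of 78 (binding).
Since press time is not tight, its dual is 0.
From A_Bᵀ y = c: 1·y_ink + 1·y_collating = 10; 1·y_ink + 4·y_collating = 31.
→ y_ink = 3 and y_collating = 7.
Reduced cost of cards: c₃ − yᵀa₃ = 8.5 − (3·2 + 7·1) = 8.5 − 13 = -4.5.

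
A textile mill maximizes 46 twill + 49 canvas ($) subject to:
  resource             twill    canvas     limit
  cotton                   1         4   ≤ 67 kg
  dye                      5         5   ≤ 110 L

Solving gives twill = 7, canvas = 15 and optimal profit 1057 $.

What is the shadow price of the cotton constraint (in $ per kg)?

Both cotton and dye are binding at x*.
Dual feasibility on the basic columns requires 1·y_cotton + 5·y_dye = 46, 4·y_cotton + 5·y_dye = 49.
Solving: y_cotton = 1, y_dye = 9.
Shadow price of cotton = 1.

1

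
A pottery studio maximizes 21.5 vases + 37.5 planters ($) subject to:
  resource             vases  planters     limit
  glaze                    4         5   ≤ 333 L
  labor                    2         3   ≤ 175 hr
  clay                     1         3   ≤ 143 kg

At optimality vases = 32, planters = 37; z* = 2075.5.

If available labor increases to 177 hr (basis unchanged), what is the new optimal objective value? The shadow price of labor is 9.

Δb = 2, so new z* = 2075.5 + (9)·(2) = 2075.5 + 18 = 2093.5.

2093.5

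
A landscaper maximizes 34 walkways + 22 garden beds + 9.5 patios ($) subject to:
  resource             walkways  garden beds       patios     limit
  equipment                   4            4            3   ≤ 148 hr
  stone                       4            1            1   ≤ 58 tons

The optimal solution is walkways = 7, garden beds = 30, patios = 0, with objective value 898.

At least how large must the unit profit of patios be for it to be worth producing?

17.5

Both equipment and stone are binding at x*.
From A_Bᵀ y = c: 4·y_equipment + 4·y_stone = 34; 4·y_equipment + 1·y_stone = 22.
→ y_equipment = 4.5 and y_stone = 4.
patios enters the basis when its profit ≥ yᵀa₃ = 4.5·3 + 4·1 = 17.5.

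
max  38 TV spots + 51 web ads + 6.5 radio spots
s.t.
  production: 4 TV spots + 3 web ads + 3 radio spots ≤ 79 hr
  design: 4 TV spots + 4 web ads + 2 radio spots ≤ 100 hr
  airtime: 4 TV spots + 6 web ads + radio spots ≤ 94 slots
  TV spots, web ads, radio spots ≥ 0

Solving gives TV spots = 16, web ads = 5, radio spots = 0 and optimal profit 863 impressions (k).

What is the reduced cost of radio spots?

Binding: production and airtime. Non-binding: design (16 unused).
By complementary slackness, y = 0 for the non-binding constraint.
The binding rows give the dual system: 4·y_production + 4·y_airtime = 38 and 3·y_production + 6·y_airtime = 51.
This yields shadow prices y_production = 2, y_airtime = 7.5.
Reduced cost of radio spots: c₃ − yᵀa₃ = 6.5 − (2·3 + 7.5·1) = 6.5 − 13.5 = -7.

-7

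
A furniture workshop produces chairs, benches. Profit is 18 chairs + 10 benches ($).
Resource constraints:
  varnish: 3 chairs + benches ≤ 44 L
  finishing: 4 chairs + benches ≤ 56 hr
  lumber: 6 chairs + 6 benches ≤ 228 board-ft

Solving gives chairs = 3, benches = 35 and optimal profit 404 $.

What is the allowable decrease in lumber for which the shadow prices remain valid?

108

Binding constraints: varnish, lumber. The basis is B = [[3,1],[6,6]] with det 12.
Per unit decrease in lumber, x* moves by d = (0.0833, -0.25).
The basis stays optimal until finishing becomes binding; allowable decrease = 108 board-ft.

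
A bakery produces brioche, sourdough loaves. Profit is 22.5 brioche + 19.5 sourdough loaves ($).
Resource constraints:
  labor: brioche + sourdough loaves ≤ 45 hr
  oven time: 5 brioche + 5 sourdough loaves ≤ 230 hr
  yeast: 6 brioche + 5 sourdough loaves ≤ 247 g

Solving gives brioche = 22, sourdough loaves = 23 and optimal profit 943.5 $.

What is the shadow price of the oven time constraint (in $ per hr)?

Binding: labor and yeast. Non-binding: oven time (5 unused).
Since oven time is not tight, its dual is 0.
The binding rows give the dual system: 1·y_labor + 6·y_yeast = 22.5 and 1·y_labor + 5·y_yeast = 19.5.
→ y_labor = 4.5 and y_yeast = 3.
Shadow price of oven time = 0.

0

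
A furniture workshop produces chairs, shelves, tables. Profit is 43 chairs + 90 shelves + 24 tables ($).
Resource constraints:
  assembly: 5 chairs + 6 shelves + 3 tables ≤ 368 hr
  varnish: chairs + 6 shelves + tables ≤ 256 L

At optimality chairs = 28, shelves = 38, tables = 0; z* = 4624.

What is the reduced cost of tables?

Both assembly and varnish are binding at x*.
Dual feasibility on the basic columns requires 5·y_assembly + 1·y_varnish = 43, 6·y_assembly + 6·y_varnish = 90.
Solving: y_assembly = 7, y_varnish = 8.
Reduced cost of tables: c₃ − yᵀa₃ = 24 − (7·3 + 8·1) = 24 − 29 = -5.

-5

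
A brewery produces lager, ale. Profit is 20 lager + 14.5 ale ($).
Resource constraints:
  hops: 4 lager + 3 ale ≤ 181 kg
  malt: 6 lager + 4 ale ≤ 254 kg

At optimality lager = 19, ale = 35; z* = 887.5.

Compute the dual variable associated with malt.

1

At the optimum: hops uses 181 of 181 (binding); malt uses 254 of 254 (binding).
From A_Bᵀ y = c: 4·y_hops + 6·y_malt = 20; 3·y_hops + 4·y_malt = 14.5.
This yields shadow prices y_hops = 3.5, y_malt = 1.
Shadow price of malt = 1.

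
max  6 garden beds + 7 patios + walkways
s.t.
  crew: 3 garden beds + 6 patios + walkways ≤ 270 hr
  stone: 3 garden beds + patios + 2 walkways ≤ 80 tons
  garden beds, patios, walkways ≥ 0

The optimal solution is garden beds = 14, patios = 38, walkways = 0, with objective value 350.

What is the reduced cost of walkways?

-2

Check each constraint at x*: crew 270/270 (tight); stone 80/80 (tight).
From A_Bᵀ y = c: 3·y_crew + 3·y_stone = 6; 6·y_crew + 1·y_stone = 7.
This yields shadow prices y_crew = 1, y_stone = 1.
Reduced cost of walkways: c₃ − yᵀa₃ = 1 − (1·1 + 1·2) = 1 − 3 = -2.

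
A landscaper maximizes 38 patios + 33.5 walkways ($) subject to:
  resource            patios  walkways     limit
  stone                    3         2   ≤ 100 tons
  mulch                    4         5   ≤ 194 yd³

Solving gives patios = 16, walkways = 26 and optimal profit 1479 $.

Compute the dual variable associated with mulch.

3.5

Both stone and mulch are binding at x*.
From A_Bᵀ y = c: 3·y_stone + 4·y_mulch = 38; 2·y_stone + 5·y_mulch = 33.5.
→ y_stone = 8 and y_mulch = 3.5.
Shadow price of mulch = 3.5.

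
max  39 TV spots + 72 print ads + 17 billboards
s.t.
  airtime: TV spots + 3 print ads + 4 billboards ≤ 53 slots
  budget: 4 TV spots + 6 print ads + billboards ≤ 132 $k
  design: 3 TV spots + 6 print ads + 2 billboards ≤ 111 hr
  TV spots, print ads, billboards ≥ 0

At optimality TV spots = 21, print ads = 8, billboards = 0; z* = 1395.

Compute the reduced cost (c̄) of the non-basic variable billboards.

-4

At the optimum: airtime uses 45 of 53 (slack = 8); budget uses 132 of 132 (binding); design uses 111 of 111 (binding).
Since airtime is not tight, its dual is 0.
From A_Bᵀ y = c: 4·y_budget + 3·y_design = 39; 6·y_budget + 6·y_design = 72.
→ y_budget = 3 and y_design = 9.
Reduced cost of billboards: c₃ − yᵀa₃ = 17 − (3·1 + 9·2) = 17 − 21 = -4.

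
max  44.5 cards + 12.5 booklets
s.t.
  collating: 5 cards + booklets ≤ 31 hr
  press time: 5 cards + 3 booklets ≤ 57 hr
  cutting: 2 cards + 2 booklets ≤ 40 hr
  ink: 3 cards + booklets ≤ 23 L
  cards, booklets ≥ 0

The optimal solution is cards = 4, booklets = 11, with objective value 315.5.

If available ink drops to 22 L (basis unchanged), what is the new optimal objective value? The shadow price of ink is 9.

Δb = -1, so new z* = 315.5 + (9)·(-1) = 315.5 − 9 = 306.5.

306.5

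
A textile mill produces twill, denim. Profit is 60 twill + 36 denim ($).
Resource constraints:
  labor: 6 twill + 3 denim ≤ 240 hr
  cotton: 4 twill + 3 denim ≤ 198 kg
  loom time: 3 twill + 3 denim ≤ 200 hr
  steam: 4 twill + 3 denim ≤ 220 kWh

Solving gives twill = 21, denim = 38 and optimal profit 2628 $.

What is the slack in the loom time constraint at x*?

23

loom time used = 3·21 + 3·38 = 177; slack = 200 − 177 = 23.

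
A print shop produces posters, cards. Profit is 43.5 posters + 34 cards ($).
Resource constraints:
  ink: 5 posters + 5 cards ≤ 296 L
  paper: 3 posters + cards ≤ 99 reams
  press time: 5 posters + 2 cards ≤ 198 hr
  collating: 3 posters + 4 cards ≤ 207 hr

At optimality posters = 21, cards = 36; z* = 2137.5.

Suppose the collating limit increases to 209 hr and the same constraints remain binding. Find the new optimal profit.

2150.5

Check each constraint at x*: ink 285/296 (slack 11); paper 99/99 (tight); press time 177/198 (slack 21); collating 207/207 (tight).
By complementary slackness, y = 0 for the non-binding constraints.
From A_Bᵀ y = c: 3·y_paper + 3·y_collating = 43.5; 1·y_paper + 4·y_collating = 34.
This yields shadow prices y_paper = 8, y_collating = 6.5.
Δz = y_collating·Δb = 6.5 × (2) = 13, so new z* = 2137.5 + 13 = 2150.5.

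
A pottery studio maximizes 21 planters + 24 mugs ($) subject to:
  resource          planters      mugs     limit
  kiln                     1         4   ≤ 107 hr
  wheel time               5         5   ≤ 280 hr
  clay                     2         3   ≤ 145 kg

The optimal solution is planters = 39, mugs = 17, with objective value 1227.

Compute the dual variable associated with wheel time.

At the optimum: kiln uses 107 of 107 (binding); wheel time uses 280 of 280 (binding); clay uses 129 of 145 (slack = 16).
Since clay is not tight, its dual is 0.
The binding rows give the dual system: 1·y_kiln + 5·y_wheel time = 21 and 4·y_kiln + 5·y_wheel time = 24.
Solving: y_kiln = 1, y_wheel time = 4.
Shadow price of wheel time = 4.

4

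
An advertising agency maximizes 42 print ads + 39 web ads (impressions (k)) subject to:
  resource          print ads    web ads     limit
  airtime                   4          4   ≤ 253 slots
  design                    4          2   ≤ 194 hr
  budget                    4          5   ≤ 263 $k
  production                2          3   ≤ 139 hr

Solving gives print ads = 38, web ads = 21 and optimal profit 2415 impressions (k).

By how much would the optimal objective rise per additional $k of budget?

0

Check each constraint at x*: airtime 236/253 (slack 17); design 194/194 (tight); budget 257/263 (slack 6); production 139/139 (tight).
Since airtime, budget are not tight, their duals are 0.
Dual feasibility on the basic columns requires 4·y_design + 2·y_production = 42, 2·y_design + 3·y_production = 39.
Solving: y_design = 6, y_production = 9.
Shadow price of budget = 0.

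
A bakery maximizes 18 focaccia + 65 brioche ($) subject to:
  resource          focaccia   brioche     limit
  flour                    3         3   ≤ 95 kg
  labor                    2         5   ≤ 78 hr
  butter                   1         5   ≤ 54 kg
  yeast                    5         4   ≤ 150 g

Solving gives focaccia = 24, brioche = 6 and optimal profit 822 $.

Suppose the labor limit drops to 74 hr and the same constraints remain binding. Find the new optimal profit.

Binding: labor and butter. Non-binding: flour (5 unused), yeast (6 unused).
By complementary slackness, y = 0 for the non-binding constraints.
From A_Bᵀ y = c: 2·y_labor + 1·y_butter = 18; 5·y_labor + 5·y_butter = 65.
Solving: y_labor = 5, y_butter = 8.
Δz = y_labor·Δb = 5 × (-4) = -20, so new z* = 822 − 20 = 802.

802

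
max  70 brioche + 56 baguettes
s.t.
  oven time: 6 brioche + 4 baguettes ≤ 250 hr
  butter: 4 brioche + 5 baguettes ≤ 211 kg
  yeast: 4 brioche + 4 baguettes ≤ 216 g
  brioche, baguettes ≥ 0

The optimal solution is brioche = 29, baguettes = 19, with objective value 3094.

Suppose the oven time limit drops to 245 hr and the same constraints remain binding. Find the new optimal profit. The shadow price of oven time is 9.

3049

Δb = -5, so new z* = 3094 + (9)·(-5) = 3094 − 45 = 3049.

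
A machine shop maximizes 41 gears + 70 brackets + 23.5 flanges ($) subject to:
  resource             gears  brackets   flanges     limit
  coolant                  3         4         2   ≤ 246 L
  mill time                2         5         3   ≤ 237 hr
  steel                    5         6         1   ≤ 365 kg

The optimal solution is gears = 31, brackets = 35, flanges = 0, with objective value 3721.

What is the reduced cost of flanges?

-5.5

Binding: mill time and steel. Non-binding: coolant (13 unused).
By complementary slackness, y = 0 for the non-binding constraint.
From A_Bᵀ y = c: 2·y_mill time + 5·y_steel = 41; 5·y_mill time + 6·y_steel = 70.
→ y_mill time = 8 and y_steel = 5.
Reduced cost of flanges: c₃ − yᵀa₃ = 23.5 − (8·3 + 5·1) = 23.5 − 29 = -5.5.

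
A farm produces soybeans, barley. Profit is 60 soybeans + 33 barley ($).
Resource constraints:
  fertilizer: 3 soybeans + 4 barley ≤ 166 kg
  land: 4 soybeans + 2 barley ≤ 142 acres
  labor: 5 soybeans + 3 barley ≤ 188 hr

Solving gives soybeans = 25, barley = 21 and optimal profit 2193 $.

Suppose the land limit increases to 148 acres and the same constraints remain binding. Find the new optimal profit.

Binding: land and labor. Non-binding: fertilizer (7 unused).
Slack constraints have shadow price 0 (complementary slackness).
The binding rows give the dual system: 4·y_land + 5·y_labor = 60 and 2·y_land + 3·y_labor = 33.
This yields shadow prices y_land = 7.5, y_labor = 6.
Δz = y_land·Δb = 7.5 × (6) = 45, so new z* = 2193 + 45 = 2238.

2238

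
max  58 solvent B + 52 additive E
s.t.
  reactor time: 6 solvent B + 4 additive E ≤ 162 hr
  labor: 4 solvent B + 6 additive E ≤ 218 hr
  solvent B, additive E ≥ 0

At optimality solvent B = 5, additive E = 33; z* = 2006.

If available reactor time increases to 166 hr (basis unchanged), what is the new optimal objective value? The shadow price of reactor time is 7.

2034

Δb = 4, so new z* = 2006 + (7)·(4) = 2006 + 28 = 2034.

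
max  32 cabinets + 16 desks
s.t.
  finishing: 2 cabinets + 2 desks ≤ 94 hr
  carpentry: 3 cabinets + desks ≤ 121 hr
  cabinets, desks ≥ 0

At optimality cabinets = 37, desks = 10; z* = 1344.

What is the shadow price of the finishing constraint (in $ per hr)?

Check each constraint at x*: finishing 94/94 (tight); carpentry 121/121 (tight).
The binding rows give the dual system: 2·y_finishing + 3·y_carpentry = 32 and 2·y_finishing + 1·y_carpentry = 16.
Solving: y_finishing = 4, y_carpentry = 8.
Shadow price of finishing = 4.

4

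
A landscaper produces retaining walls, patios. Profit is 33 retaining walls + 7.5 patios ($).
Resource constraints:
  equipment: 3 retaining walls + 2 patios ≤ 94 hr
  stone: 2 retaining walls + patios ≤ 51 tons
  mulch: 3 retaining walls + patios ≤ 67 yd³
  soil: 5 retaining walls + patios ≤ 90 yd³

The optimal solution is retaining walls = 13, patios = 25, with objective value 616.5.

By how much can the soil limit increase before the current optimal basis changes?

Binding constraints: stone, soil. The basis is B = [[2,1],[5,1]] with det -3.
Per unit increase in soil, x* moves by d = (0.3333, -0.6667).
The basis stays optimal until mulch becomes binding; allowable increase = 9 yd³.

9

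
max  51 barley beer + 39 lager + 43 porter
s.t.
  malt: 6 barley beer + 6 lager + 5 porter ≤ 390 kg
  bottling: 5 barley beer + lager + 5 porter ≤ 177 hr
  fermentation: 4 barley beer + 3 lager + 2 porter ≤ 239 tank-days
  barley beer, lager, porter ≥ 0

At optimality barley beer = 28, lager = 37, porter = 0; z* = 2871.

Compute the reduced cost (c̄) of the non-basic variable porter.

-2

Check each constraint at x*: malt 390/390 (tight); bottling 177/177 (tight); fermentation 223/239 (slack 16).
By complementary slackness, y = 0 for the non-binding constraint.
From A_Bᵀ y = c: 6·y_malt + 5·y_bottling = 51; 6·y_malt + 1·y_bottling = 39.
This yields shadow prices y_malt = 6, y_bottling = 3.
Reduced cost of porter: c₃ − yᵀa₃ = 43 − (6·5 + 3·5) = 43 − 45 = -2.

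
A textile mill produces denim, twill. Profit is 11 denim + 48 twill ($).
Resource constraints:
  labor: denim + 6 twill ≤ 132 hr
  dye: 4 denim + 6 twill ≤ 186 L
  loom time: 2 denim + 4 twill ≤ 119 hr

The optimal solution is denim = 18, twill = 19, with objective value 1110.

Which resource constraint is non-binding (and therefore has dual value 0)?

loom time

labor: 132/132 (binding)
dye: 186/186 (binding)
loom time: 112/119 (slack 7)
By complementary slackness, a constraint with positive slack has shadow price 0 → loom time.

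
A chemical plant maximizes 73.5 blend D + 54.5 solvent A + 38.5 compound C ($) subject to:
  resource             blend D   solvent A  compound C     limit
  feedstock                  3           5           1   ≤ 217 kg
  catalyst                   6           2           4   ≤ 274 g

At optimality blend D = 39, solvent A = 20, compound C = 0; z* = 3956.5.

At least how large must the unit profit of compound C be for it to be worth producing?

Both feedstock and catalyst are binding at x*.
From A_Bᵀ y = c: 3·y_feedstock + 6·y_catalyst = 73.5; 5·y_feedstock + 2·y_catalyst = 54.5.
This yields shadow prices y_feedstock = 7.5, y_catalyst = 8.5.
compound C enters the basis when its profit ≥ yᵀa₃ = 7.5·1 + 8.5·4 = 41.5.

41.5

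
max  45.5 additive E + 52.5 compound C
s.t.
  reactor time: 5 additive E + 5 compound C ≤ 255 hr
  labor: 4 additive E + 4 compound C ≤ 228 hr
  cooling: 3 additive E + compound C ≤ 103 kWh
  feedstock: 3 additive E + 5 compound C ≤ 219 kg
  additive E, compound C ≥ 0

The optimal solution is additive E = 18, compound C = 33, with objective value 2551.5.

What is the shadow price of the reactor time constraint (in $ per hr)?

At the optimum: reactor time uses 255 of 255 (binding); labor uses 204 of 228 (slack = 24); cooling uses 87 of 103 (slack = 16); feedstock uses 219 of 219 (binding).
Since labor, cooling are not tight, their duals are 0.
From A_Bᵀ y = c: 5·y_reactor time + 3·y_feedstock = 45.5; 5·y_reactor time + 5·y_feedstock = 52.5.
This yields shadow prices y_reactor time = 7, y_feedstock = 3.5.
Shadow price of reactor time = 7.

7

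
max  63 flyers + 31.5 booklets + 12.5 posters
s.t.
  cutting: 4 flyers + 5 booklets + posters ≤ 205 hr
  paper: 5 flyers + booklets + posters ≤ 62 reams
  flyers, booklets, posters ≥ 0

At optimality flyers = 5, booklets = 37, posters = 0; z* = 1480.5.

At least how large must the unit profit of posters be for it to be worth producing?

13.5

At the optimum: cutting uses 205 of 205 (binding); paper uses 62 of 62 (binding).
The binding rows give the dual system: 4·y_cutting + 5·y_paper = 63 and 5·y_cutting + 1·y_paper = 31.5.
This yields shadow prices y_cutting = 4.5, y_paper = 9.
posters enters the basis when its profit ≥ yᵀa₃ = 4.5·1 + 9·1 = 13.5.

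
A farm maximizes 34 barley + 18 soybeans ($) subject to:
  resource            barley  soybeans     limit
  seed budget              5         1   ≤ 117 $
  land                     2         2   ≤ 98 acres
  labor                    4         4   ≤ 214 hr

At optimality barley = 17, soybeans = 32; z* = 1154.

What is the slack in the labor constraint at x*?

labor used = 4·17 + 4·32 = 196; slack = 214 − 196 = 18.

18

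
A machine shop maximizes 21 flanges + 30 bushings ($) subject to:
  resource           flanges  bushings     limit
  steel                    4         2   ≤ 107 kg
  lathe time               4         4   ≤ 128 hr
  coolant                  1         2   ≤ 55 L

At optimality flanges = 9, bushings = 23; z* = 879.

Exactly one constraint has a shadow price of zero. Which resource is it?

steel: 82/107 (slack 25)
lathe time: 128/128 (binding)
coolant: 55/55 (binding)
By complementary slackness, a constraint with positive slack has shadow price 0 → steel.

steel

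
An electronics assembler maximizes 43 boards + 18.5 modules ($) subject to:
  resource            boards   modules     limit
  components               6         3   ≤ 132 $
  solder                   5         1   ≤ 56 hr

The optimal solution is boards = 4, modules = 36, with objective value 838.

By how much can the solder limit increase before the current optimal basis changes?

Binding constraints: components, solder. The basis is B = [[6,3],[5,1]] with det -9.
Per unit increase in solder, x* moves by d = (0.3333, -0.6667).
The basis stays optimal until modules reaches 0; allowable increase = 54 hr.

54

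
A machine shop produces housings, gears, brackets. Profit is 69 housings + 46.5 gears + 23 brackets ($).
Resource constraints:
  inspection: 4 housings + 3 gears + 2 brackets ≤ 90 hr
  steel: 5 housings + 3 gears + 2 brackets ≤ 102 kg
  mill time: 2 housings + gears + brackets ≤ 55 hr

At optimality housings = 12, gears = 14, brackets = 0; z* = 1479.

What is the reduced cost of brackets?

Check each constraint at x*: inspection 90/90 (tight); steel 102/102 (tight); mill time 38/55 (slack 17).
By complementary slackness, y = 0 for the non-binding constraint.
The binding rows give the dual system: 4·y_inspection + 5·y_steel = 69 and 3·y_inspection + 3·y_steel = 46.5.
→ y_inspection = 8.5 and y_steel = 7.
Reduced cost of brackets: c₃ − yᵀa₃ = 23 − (8.5·2 + 7·2) = 23 − 31 = -8.

-8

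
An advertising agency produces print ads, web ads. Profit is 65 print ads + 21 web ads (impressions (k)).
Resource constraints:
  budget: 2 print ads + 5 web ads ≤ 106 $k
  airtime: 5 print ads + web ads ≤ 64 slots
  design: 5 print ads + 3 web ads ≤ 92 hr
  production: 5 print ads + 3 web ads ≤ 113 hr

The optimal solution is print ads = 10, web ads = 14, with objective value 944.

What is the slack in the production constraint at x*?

21

production used = 5·10 + 3·14 = 92; slack = 113 − 92 = 21.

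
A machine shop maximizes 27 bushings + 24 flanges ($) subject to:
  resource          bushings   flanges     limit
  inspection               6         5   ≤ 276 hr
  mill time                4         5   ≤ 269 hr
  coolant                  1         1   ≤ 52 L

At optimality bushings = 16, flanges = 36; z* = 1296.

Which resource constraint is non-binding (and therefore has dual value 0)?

inspection: 276/276 (binding)
mill time: 244/269 (slack 25)
coolant: 52/52 (binding)
By complementary slackness, a constraint with positive slack has shadow price 0 → mill time.

mill time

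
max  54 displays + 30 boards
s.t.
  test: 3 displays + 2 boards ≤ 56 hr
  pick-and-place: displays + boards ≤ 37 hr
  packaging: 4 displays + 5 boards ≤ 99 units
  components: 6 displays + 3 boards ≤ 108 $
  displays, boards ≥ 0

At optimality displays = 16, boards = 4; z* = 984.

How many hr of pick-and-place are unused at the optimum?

pick-and-place used = 1·16 + 1·4 = 20; slack = 37 − 20 = 17.

17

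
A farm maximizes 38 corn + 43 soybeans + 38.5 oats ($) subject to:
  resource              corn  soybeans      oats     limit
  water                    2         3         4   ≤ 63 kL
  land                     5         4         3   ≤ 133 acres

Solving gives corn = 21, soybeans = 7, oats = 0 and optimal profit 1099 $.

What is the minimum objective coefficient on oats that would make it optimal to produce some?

48

Check each constraint at x*: water 63/63 (tight); land 133/133 (tight).
Dual feasibility on the basic columns requires 2·y_water + 5·y_land = 38, 3·y_water + 4·y_land = 43.
→ y_water = 9 and y_land = 4.
oats enters the basis when its profit ≥ yᵀa₃ = 9·4 + 4·3 = 48.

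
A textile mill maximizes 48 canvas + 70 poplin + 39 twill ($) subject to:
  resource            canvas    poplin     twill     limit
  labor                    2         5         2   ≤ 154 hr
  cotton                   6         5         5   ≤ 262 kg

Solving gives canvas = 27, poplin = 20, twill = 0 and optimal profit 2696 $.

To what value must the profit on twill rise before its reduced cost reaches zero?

At the optimum: labor uses 154 of 154 (binding); cotton uses 262 of 262 (binding).
From A_Bᵀ y = c: 2·y_labor + 6·y_cotton = 48; 5·y_labor + 5·y_cotton = 70.
→ y_labor = 9 and y_cotton = 5.
twill enters the basis when its profit ≥ yᵀa₃ = 9·2 + 5·5 = 43.

43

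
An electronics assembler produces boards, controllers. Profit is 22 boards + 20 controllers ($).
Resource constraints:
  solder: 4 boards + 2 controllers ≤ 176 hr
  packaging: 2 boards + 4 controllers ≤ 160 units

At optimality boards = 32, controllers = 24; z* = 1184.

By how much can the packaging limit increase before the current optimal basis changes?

192

Binding constraints: solder, packaging. The basis is B = [[4,2],[2,4]] with det 12.
Per unit increase in packaging, x* moves by d = (-0.1667, 0.3333).
The basis stays optimal until boards reaches 0; allowable increase = 192 units.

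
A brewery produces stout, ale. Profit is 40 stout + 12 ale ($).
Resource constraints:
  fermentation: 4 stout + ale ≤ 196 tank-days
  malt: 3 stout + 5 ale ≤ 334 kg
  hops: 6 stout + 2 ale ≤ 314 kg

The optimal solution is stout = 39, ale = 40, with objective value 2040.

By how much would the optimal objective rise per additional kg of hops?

4

Check each constraint at x*: fermentation 196/196 (tight); malt 317/334 (slack 17); hops 314/314 (tight).
Since malt is not tight, its dual is 0.
The binding rows give the dual system: 4·y_fermentation + 6·y_hops = 40 and 1·y_fermentation + 2·y_hops = 12.
This yields shadow prices y_fermentation = 4, y_hops = 4.
Shadow price of hops = 4.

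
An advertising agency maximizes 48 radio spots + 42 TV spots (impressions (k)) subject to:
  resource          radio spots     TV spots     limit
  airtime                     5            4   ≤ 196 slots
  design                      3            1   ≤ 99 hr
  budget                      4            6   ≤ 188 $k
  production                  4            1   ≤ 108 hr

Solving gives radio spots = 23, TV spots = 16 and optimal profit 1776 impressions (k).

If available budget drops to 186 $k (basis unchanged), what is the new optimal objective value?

Check each constraint at x*: airtime 179/196 (slack 17); design 85/99 (slack 14); budget 188/188 (tight); production 108/108 (tight).
Since airtime, design are not tight, their duals are 0.
From A_Bᵀ y = c: 4·y_budget + 4·y_production = 48; 6·y_budget + 1·y_production = 42.
→ y_budget = 6 and y_production = 6.
Δz = y_budget·Δb = 6 × (-2) = -12, so new z* = 1776 − 12 = 1764.

1764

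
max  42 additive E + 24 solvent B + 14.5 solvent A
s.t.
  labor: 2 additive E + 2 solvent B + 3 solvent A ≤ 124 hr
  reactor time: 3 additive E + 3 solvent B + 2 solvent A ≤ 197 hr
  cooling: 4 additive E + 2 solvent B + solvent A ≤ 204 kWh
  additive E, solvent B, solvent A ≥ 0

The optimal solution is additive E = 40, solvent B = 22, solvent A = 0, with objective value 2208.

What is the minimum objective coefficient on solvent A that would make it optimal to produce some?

At the optimum: labor uses 124 of 124 (binding); reactor time uses 186 of 197 (slack = 11); cooling uses 204 of 204 (binding).
By complementary slackness, y = 0 for the non-binding constraint.
Dual feasibility on the basic columns requires 2·y_labor + 4·y_cooling = 42, 2·y_labor + 2·y_cooling = 24.
Solving: y_labor = 3, y_cooling = 9.
solvent A enters the basis when its profit ≥ yᵀa₃ = 3·3 + 9·1 = 18.

18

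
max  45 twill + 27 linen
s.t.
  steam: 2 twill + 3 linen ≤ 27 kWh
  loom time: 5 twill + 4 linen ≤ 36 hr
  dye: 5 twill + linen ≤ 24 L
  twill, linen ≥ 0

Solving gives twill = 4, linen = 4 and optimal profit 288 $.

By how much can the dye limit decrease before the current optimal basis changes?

15

Binding constraints: loom time, dye. The basis is B = [[5,4],[5,1]] with det -15.
Per unit decrease in dye, x* moves by d = (-0.2667, 0.3333).
The basis stays optimal until twill reaches 0; allowable decrease = 15 L.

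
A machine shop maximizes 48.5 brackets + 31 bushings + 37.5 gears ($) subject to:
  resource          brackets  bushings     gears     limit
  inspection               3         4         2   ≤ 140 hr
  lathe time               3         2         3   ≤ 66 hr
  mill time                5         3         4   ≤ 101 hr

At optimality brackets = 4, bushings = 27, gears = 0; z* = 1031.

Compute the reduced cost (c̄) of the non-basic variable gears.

-7

Binding: lathe time and mill time. Non-binding: inspection (20 unused).
Since inspection is not tight, its dual is 0.
The binding rows give the dual system: 3·y_lathe time + 5·y_mill time = 48.5 and 2·y_lathe time + 3·y_mill time = 31.
Solving: y_lathe time = 9.5, y_mill time = 4.
Reduced cost of gears: c₃ − yᵀa₃ = 37.5 − (9.5·3 + 4·4) = 37.5 − 44.5 = -7.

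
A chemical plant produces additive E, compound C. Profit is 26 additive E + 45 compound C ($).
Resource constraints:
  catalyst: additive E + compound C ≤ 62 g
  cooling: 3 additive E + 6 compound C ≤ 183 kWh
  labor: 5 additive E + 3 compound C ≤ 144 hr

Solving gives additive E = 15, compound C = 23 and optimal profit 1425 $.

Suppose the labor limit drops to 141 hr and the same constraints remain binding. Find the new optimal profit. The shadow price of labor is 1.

Δb = -3, so new z* = 1425 + (1)·(-3) = 1425 − 3 = 1422.

1422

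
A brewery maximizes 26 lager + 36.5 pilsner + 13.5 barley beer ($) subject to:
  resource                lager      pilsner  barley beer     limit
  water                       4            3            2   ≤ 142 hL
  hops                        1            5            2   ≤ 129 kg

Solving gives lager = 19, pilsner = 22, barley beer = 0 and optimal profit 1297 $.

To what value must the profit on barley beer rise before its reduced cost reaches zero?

19

Both water and hops are binding at x*.
From A_Bᵀ y = c: 4·y_water + 1·y_hops = 26; 3·y_water + 5·y_hops = 36.5.
Solving: y_water = 5.5, y_hops = 4.
barley beer enters the basis when its profit ≥ yᵀa₃ = 5.5·2 + 4·2 = 19.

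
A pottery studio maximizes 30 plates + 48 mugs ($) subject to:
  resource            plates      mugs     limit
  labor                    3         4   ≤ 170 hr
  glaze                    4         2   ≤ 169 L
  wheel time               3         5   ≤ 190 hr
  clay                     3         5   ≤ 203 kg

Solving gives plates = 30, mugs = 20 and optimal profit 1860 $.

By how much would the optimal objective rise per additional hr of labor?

2

Binding: labor and wheel time. Non-binding: glaze (9 unused), clay (13 unused).
Since glaze, clay are not tight, their duals are 0.
The binding rows give the dual system: 3·y_labor + 3·y_wheel time = 30 and 4·y_labor + 5·y_wheel time = 48.
→ y_labor = 2 and y_wheel time = 8.
Shadow price of labor = 2.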